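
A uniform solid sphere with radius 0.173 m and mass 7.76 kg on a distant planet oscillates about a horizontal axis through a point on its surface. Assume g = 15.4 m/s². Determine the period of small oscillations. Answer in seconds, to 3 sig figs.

I_cm = (2/5)mr² = 0.09290 kg·m². The pivot is at distance d = 0.173 m from the centre of mass.
By the parallel-axis theorem, I = I_cm + md² = 0.09290 + 0.2322 = 0.3251 kg·m².
T = 2π√(I/(mgd)) = 2π√(0.3251/(7.76 × 15.4 × 0.173)) = 0.788 s.

0.788 s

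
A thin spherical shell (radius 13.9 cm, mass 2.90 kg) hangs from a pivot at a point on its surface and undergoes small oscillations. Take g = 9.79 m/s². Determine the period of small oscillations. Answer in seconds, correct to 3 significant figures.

0.967 s

I_cm = (2/3)mr² = 0.03735 kg·m². The pivot is at distance d = 0.139 m from the centre of mass.
By the parallel-axis theorem, I = I_cm + md² = 0.03735 + 0.05603 = 0.09338 kg·m².
T = 2π√(I/(mgd)) = 2π√(0.09338/(2.90 × 9.79 × 0.139)) = 0.967 s.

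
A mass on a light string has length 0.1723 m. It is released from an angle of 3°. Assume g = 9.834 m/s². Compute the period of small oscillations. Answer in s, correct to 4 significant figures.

T = 2π√(L/g) = 2π√(0.1723/9.834) = 2π × 0.13237 = 0.8317 s.

0.8317 s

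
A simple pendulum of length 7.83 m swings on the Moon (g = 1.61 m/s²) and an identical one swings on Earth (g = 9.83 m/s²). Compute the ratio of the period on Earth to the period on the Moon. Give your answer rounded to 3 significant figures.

0.405

T ∝ 1/√g, so T₂/T₁ = √(g₁/g₂) = √(1.61/9.83) = 0.405.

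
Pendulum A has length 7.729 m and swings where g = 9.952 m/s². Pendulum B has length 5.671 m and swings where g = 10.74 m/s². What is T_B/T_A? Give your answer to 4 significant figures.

0.8246

T = 2π√(L/g), so T_B/T_A = √((L_B/g_B)/(L_A/g_A)) = √((5.671/10.74)/(7.729/9.952)) = 0.8246.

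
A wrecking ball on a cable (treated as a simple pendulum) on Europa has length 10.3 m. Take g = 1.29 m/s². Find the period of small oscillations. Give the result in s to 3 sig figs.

T = 2π√(L/g) = 2π√(10.3/1.29) = 2π × 2.826 = 17.8 s.

17.8 s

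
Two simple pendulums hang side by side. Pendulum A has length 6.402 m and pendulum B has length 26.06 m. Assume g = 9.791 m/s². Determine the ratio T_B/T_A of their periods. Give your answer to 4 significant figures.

2.018

T ∝ √L, so T_B/T_A = √(L_B/L_A) = √(26.06/6.402) = 2.018.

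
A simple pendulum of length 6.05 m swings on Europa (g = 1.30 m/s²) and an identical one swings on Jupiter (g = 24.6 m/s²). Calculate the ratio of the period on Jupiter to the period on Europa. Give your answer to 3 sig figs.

T ∝ 1/√g, so T₂/T₁ = √(g₁/g₂) = √(1.30/24.6) = 0.230.

0.230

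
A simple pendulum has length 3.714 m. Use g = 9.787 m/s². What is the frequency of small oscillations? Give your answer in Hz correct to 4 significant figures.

T = 2π√(L/g) = 2π√(3.714/9.787) = 3.8706 s, so f = 1/T = 0.2584 Hz.

0.2584 Hz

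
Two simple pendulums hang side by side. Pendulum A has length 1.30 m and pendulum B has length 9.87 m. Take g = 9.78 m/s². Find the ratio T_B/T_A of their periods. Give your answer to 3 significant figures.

2.76

T ∝ √L, so T_B/T_A = √(L_B/L_A) = √(9.87/1.30) = 2.76.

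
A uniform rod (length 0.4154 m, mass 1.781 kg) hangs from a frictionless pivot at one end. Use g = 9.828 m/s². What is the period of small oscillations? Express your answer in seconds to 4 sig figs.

For a physical pendulum T = 2π√(I/(mgd)), with d = 0.20770 m from pivot to centre of mass.
I_cm = mL²/12 = 1.781 × 0.4154²/12 = 0.025610 kg·m²; I = I_cm + md² = 0.025610 + 1.781 × 0.20770² = 0.10244 kg·m².
T = 2π√(0.10244/(1.781 × 9.828 × 0.20770)) = 1.055 s.

1.055 s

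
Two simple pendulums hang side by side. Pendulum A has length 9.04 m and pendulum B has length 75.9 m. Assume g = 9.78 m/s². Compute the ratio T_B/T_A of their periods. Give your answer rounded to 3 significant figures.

T ∝ √L, so T_B/T_A = √(L_B/L_A) = √(75.9/9.04) = 2.90.

2.90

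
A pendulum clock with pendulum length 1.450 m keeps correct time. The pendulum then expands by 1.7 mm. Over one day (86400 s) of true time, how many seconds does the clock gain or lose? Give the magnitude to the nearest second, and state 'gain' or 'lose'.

lose 51 s

T ∝ √L, so T'/T = √(1.45170/1.450) = 1.00059.
In 86400 s of true time the clock registers 86400/1.00059 = 86349.4 s, so it loses 51 s.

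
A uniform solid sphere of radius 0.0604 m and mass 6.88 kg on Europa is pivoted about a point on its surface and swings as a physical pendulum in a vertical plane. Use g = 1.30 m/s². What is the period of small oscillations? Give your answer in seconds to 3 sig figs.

1.60 s

I_cm = (2/5)mr² = 0.01004 kg·m². The pivot is at distance d = 0.0604 m from the centre of mass.
By the parallel-axis theorem, I = I_cm + md² = 0.01004 + 0.02510 = 0.03514 kg·m².
T = 2π√(I/(mgd)) = 2π√(0.03514/(6.88 × 1.30 × 0.0604)) = 1.60 s.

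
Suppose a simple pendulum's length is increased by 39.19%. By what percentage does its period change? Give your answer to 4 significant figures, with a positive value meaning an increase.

17.98%

T ∝ √L, so T'/T = √(1.3919) = 1.1798.
Percentage change in T = (1.1798 − 1) × 100% = 17.98%.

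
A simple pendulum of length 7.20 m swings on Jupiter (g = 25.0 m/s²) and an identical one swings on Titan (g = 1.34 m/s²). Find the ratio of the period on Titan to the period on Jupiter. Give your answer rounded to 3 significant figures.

T ∝ 1/√g, so T₂/T₁ = √(g₁/g₂) = √(25.0/1.34) = 4.32.

4.32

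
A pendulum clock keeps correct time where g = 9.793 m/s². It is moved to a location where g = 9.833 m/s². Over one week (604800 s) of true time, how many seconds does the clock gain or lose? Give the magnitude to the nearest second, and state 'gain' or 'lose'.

The clock's period scales as T ∝ 1/√g, so T'/T = √(9.793/9.833) = 0.997964.
In 604800 s of true time the clock registers 604800/0.997964 = 606033.9 s, so it gains 1234 s.

gain 1234 s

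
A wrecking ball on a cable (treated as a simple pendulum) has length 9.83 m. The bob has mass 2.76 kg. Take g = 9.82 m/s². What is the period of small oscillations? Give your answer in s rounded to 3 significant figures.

T = 2π√(L/g) = 2π√(9.83/9.82) = 2π × 1.001 = 6.29 s.

6.29 s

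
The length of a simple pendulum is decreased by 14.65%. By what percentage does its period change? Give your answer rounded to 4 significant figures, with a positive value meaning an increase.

-7.615%

T ∝ √L, so T'/T = √(0.85350) = 0.92385.
Percentage change in T = (0.92385 − 1) × 100% = -7.615%.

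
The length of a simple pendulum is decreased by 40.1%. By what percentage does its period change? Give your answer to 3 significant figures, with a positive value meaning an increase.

-22.6%

T ∝ √L, so T'/T = √(0.5990) = 0.7740.
Percentage change in T = (0.7740 − 1) × 100% = -22.6%.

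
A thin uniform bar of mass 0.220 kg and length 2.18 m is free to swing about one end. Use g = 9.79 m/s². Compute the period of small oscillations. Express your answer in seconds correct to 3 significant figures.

For a physical pendulum T = 2π√(I/(mgd)), with d = 1.090 m from pivot to centre of mass.
I_cm = mL²/12 = 0.220 × 2.18²/12 = 0.08713 kg·m²; I = I_cm + md² = 0.08713 + 0.220 × 1.090² = 0.3485 kg·m².
T = 2π√(0.3485/(0.220 × 9.79 × 1.090)) = 2.42 s.

2.42 s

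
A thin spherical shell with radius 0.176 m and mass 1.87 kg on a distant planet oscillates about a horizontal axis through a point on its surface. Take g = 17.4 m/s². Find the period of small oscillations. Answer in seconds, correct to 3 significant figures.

0.816 s

I_cm = (2/3)mr² = 0.03862 kg·m². The pivot is at distance d = 0.176 m from the centre of mass.
By the parallel-axis theorem, I = I_cm + md² = 0.03862 + 0.05793 = 0.09654 kg·m².
T = 2π√(I/(mgd)) = 2π√(0.09654/(1.87 × 17.4 × 0.176)) = 0.816 s.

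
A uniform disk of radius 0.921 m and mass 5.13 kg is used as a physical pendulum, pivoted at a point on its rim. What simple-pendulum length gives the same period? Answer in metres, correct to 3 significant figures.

1.38 m

The equivalent simple-pendulum length is L_eq = I/(md), where I is about the pivot and d = 0.9210 m.
I_cm = ½mR² = 2.176 kg·m², so I = I_cm + md² = 2.176 + 4.351 = 6.527 kg·m².
L_eq = 6.527/(5.13 × 0.9210) = 1.38 m.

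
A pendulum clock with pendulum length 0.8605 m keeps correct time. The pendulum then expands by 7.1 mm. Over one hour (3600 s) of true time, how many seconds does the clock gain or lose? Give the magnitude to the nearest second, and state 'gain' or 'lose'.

T ∝ √L, so T'/T = √(0.86760/0.8605) = 1.00412.
In 3600 s of true time the clock registers 3600/1.00412 = 3585.2 s, so it loses 15 s.

lose 15 s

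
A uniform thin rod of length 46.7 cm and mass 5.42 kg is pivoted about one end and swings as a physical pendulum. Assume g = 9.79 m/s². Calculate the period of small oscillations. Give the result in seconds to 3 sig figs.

For a physical pendulum T = 2π√(I/(mgd)), with d = 0.2335 m from pivot to centre of mass.
I_cm = mL²/12 = 5.42 × 0.467²/12 = 0.09850 kg·m²; I = I_cm + md² = 0.09850 + 5.42 × 0.2335² = 0.3940 kg·m².
T = 2π√(0.3940/(5.42 × 9.79 × 0.2335)) = 1.12 s.

1.12 s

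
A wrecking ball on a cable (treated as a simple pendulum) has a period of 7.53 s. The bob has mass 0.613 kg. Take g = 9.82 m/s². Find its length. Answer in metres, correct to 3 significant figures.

From T = 2π√(L/g), L = gT²/(4π²) = 9.82 × 7.530²/(4π²) = 14.1 m.

14.1 m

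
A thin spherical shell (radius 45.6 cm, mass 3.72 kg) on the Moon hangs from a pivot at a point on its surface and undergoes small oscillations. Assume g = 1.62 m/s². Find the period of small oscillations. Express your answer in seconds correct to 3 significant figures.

I_cm = (2/3)mr² = 0.5157 kg·m². The pivot is at distance d = 0.456 m from the centre of mass.
By the parallel-axis theorem, I = I_cm + md² = 0.5157 + 0.7735 = 1.289 kg·m².
T = 2π√(I/(mgd)) = 2π√(1.289/(3.72 × 1.62 × 0.456)) = 4.30 s.

4.30 s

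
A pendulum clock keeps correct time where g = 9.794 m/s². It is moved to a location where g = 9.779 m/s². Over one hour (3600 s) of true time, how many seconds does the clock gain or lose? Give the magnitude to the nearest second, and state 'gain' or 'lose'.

The clock's period scales as T ∝ 1/√g, so T'/T = √(9.794/9.779) = 1.00077.
In 3600 s of true time the clock registers 3600/1.00077 = 3597.2 s, so it loses 3 s.

lose 3 s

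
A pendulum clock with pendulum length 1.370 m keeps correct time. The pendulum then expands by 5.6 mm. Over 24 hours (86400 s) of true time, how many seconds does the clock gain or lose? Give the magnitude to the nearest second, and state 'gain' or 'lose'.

T ∝ √L, so T'/T = √(1.37560/1.370) = 1.00204.
In 86400 s of true time the clock registers 86400/1.00204 = 86224.0 s, so it loses 176 s.

lose 176 s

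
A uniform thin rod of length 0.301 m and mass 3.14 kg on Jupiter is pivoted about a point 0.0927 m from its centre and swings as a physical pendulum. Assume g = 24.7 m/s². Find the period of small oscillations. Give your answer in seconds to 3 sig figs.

0.528 s

For a physical pendulum T = 2π√(I/(mgd)), with d = 0.09270 m from pivot to centre of mass.
I_cm = mL²/12 = 3.14 × 0.301²/12 = 0.02371 kg·m²; I = I_cm + md² = 0.02371 + 3.14 × 0.09270² = 0.05069 kg·m².
T = 2π√(0.05069/(3.14 × 24.7 × 0.09270)) = 0.528 s.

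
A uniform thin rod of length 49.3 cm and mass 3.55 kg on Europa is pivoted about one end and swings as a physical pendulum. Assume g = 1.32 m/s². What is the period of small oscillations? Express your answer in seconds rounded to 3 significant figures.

3.14 s

For a physical pendulum T = 2π√(I/(mgd)), with d = 0.2465 m from pivot to centre of mass.
I_cm = mL²/12 = 3.55 × 0.493²/12 = 0.07190 kg·m²; I = I_cm + md² = 0.07190 + 3.55 × 0.2465² = 0.2876 kg·m².
T = 2π√(0.2876/(3.55 × 1.32 × 0.2465)) = 3.14 s.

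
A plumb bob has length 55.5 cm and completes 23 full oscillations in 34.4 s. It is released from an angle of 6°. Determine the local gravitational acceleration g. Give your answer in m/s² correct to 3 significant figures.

9.79 m/s²

T = 34.4/23 = 1.496 s.
From T = 2π√(L/g), g = 4π²L/T² = 4π² × 0.555/1.496² = 9.79 m/s².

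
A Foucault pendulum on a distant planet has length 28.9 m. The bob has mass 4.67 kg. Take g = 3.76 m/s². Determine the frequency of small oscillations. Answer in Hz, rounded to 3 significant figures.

0.0574 Hz

T = 2π√(L/g) = 2π√(28.9/3.76) = 17.42 s, so f = 1/T = 0.0574 Hz.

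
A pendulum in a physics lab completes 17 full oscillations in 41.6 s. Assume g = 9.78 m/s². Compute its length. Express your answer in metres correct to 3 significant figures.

1.48 m

T = 41.6/17 = 2.447 s.
From T = 2π√(L/g), L = gT²/(4π²) = 9.78 × 2.447²/(4π²) = 1.48 m.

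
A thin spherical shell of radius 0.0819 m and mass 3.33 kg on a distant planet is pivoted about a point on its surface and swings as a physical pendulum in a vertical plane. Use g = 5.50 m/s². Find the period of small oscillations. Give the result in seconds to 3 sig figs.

0.990 s

I_cm = (2/3)mr² = 0.01489 kg·m². The pivot is at distance d = 0.0819 m from the centre of mass.
By the parallel-axis theorem, I = I_cm + md² = 0.01489 + 0.02234 = 0.03723 kg·m².
T = 2π√(I/(mgd)) = 2π√(0.03723/(3.33 × 5.50 × 0.0819)) = 0.990 s.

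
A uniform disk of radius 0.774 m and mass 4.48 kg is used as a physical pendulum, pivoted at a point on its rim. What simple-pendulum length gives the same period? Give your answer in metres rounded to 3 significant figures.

1.16 m

The equivalent simple-pendulum length is L_eq = I/(md), where I is about the pivot and d = 0.7740 m.
I_cm = ½mR² = 1.342 kg·m², so I = I_cm + md² = 1.342 + 2.684 = 4.026 kg·m².
L_eq = 4.026/(4.48 × 0.7740) = 1.16 m.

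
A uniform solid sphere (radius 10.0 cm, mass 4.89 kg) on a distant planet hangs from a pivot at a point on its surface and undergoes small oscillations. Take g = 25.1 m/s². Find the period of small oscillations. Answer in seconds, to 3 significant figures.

I_cm = (2/5)mr² = 0.01956 kg·m². The pivot is at distance d = 0.100 m from the centre of mass.
By the parallel-axis theorem, I = I_cm + md² = 0.01956 + 0.04890 = 0.06846 kg·m².
T = 2π√(I/(mgd)) = 2π√(0.06846/(4.89 × 25.1 × 0.100)) = 0.469 s.

0.469 s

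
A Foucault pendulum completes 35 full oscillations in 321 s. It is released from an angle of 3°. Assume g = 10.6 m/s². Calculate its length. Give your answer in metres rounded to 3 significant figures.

T = 321/35 = 9.171 s.
From T = 2π√(L/g), L = gT²/(4π²) = 10.6 × 9.171²/(4π²) = 22.6 m.

22.6 m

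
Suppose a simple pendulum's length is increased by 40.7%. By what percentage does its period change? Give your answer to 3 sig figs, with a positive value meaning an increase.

T ∝ √L, so T'/T = √(1.407) = 1.186.
Percentage change in T = (1.186 − 1) × 100% = 18.6%.

18.6%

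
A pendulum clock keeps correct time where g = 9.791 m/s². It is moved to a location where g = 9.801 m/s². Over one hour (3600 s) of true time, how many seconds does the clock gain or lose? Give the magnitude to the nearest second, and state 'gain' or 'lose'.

gain 2 s

The clock's period scales as T ∝ 1/√g, so T'/T = √(9.791/9.801) = 0.999490.
In 3600 s of true time the clock registers 3600/0.999490 = 3601.8 s, so it gains 2 s.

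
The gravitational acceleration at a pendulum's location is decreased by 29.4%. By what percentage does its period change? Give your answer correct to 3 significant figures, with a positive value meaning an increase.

T ∝ 1/√g, so T'/T = 1/√(0.7060) = 1.190.
Percentage change in T = (1.190 − 1) × 100% = 19.0%.

19.0%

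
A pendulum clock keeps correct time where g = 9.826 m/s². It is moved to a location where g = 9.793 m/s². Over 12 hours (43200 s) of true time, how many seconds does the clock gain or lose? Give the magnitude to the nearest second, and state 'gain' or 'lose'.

The clock's period scales as T ∝ 1/√g, so T'/T = √(9.826/9.793) = 1.00168.
In 43200 s of true time the clock registers 43200/1.00168 = 43127.4 s, so it loses 73 s.

lose 73 s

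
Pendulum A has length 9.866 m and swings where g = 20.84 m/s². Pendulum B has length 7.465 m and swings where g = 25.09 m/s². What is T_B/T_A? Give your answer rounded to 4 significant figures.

T = 2π√(L/g), so T_B/T_A = √((L_B/g_B)/(L_A/g_A)) = √((7.465/25.09)/(9.866/20.84)) = 0.7928.

0.7928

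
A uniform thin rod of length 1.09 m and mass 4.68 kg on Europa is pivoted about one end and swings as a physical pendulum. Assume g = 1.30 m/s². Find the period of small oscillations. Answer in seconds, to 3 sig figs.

For a physical pendulum T = 2π√(I/(mgd)), with d = 0.5450 m from pivot to centre of mass.
I_cm = mL²/12 = 4.68 × 1.09²/12 = 0.4634 kg·m²; I = I_cm + md² = 0.4634 + 4.68 × 0.5450² = 1.853 kg·m².
T = 2π√(1.853/(4.68 × 1.30 × 0.5450)) = 4.70 s.

4.70 s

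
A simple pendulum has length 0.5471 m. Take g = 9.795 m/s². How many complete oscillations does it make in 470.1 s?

316

T = 2π√(L/g) = 2π√(0.5471/9.795) = 1.4849 s.
Number of complete oscillations = ⌊470.1/1.4849⌋ = ⌊316.58⌋ = 316.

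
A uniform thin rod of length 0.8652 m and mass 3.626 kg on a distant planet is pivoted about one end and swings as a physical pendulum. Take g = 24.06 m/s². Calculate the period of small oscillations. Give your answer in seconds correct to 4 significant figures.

For a physical pendulum T = 2π√(I/(mgd)), with d = 0.43260 m from pivot to centre of mass.
I_cm = mL²/12 = 3.626 × 0.8652²/12 = 0.22619 kg·m²; I = I_cm + md² = 0.22619 + 3.626 × 0.43260² = 0.90477 kg·m².
T = 2π√(0.90477/(3.626 × 24.06 × 0.43260)) = 0.9728 s.

0.9728 s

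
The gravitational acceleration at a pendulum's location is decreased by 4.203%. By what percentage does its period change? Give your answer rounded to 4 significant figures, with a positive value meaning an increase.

2.170%

T ∝ 1/√g, so T'/T = 1/√(0.95797) = 1.0217.
Percentage change in T = (1.0217 − 1) × 100% = 2.170%.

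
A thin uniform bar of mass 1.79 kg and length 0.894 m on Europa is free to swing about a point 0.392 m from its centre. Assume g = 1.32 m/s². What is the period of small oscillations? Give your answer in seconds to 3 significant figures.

For a physical pendulum T = 2π√(I/(mgd)), with d = 0.3920 m from pivot to centre of mass.
I_cm = mL²/12 = 1.79 × 0.894²/12 = 0.1192 kg·m²; I = I_cm + md² = 0.1192 + 1.79 × 0.3920² = 0.3943 kg·m².
T = 2π√(0.3943/(1.79 × 1.32 × 0.3920)) = 4.10 s.

4.10 s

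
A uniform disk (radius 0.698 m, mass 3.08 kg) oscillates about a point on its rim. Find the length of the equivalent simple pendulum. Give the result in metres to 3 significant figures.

1.05 m

The equivalent simple-pendulum length is L_eq = I/(md), where I is about the pivot and d = 0.6980 m.
I_cm = ½mR² = 0.7503 kg·m², so I = I_cm + md² = 0.7503 + 1.501 = 2.251 kg·m².
L_eq = 2.251/(3.08 × 0.6980) = 1.05 m.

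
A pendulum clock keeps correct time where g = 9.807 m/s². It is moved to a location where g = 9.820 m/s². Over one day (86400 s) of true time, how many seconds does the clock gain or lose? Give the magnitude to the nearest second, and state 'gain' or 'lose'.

gain 57 s

The clock's period scales as T ∝ 1/√g, so T'/T = √(9.807/9.820) = 0.999338.
In 86400 s of true time the clock registers 86400/0.999338 = 86457.2 s, so it gains 57 s.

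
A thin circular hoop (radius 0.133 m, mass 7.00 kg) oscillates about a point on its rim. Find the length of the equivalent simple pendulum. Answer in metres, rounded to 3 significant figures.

0.266 m

The equivalent simple-pendulum length is L_eq = I/(md), where I is about the pivot and d = 0.1330 m.
I_cm = mR² = 0.1238 kg·m², so I = I_cm + md² = 0.1238 + 0.1238 = 0.2476 kg·m².
L_eq = 0.2476/(7.00 × 0.1330) = 0.266 m.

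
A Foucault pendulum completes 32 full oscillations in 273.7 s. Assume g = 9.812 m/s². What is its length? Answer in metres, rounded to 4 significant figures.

18.18 m

T = 273.7/32 = 8.5531 s.
From T = 2π√(L/g), L = gT²/(4π²) = 9.812 × 8.5531²/(4π²) = 18.18 m.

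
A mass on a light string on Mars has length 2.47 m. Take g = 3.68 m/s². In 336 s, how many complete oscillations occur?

65

T = 2π√(L/g) = 2π√(2.47/3.68) = 5.148 s.
Number of complete oscillations = ⌊336/5.148⌋ = ⌊65.27⌋ = 65.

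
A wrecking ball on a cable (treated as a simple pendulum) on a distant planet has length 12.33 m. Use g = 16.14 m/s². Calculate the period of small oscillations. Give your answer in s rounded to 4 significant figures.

T = 2π√(L/g) = 2π√(12.33/16.14) = 2π × 0.87404 = 5.492 s.

5.492 s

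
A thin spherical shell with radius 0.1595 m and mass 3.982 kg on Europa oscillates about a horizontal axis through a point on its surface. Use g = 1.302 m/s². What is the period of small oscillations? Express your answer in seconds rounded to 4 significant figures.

2.839 s

I_cm = (2/3)mr² = 0.067535 kg·m². The pivot is at distance d = 0.1595 m from the centre of mass.
By the parallel-axis theorem, I = I_cm + md² = 0.067535 + 0.10130 = 0.16884 kg·m².
T = 2π√(I/(mgd)) = 2π√(0.16884/(3.982 × 1.302 × 0.1595)) = 2.839 s.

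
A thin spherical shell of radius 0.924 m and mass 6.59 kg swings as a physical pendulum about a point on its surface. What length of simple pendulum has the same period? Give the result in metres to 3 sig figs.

The equivalent simple-pendulum length is L_eq = I/(md), where I is about the pivot and d = 0.9240 m.
I_cm = (2/3)mR² = 3.751 kg·m², so I = I_cm + md² = 3.751 + 5.626 = 9.377 kg·m².
L_eq = 9.377/(6.59 × 0.9240) = 1.54 m.

1.54 m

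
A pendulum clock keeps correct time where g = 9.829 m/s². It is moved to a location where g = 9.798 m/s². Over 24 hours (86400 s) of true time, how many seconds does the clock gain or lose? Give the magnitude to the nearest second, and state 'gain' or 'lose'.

The clock's period scales as T ∝ 1/√g, so T'/T = √(9.829/9.798) = 1.00158.
In 86400 s of true time the clock registers 86400/1.00158 = 86263.6 s, so it loses 136 s.

lose 136 s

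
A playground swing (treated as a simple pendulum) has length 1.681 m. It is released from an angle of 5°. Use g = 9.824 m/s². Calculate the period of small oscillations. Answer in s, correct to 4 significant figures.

T = 2π√(L/g) = 2π√(1.681/9.824) = 2π × 0.41366 = 2.599 s.

2.599 s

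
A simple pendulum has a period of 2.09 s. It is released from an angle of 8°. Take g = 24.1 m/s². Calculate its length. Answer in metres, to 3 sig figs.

From T = 2π√(L/g), L = gT²/(4π²) = 24.1 × 2.090²/(4π²) = 2.67 m.

2.67 m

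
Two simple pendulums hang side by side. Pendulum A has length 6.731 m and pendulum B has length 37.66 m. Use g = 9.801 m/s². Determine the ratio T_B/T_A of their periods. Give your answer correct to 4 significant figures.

T ∝ √L, so T_B/T_A = √(L_B/L_A) = √(37.66/6.731) = 2.365.

2.365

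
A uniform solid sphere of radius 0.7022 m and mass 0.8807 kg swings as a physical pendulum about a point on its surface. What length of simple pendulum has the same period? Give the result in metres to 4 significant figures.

0.9831 m

The equivalent simple-pendulum length is L_eq = I/(md), where I is about the pivot and d = 0.70220 m.
I_cm = (2/5)mR² = 0.17370 kg·m², so I = I_cm + md² = 0.17370 + 0.43426 = 0.60796 kg·m².
L_eq = 0.60796/(0.8807 × 0.70220) = 0.9831 m.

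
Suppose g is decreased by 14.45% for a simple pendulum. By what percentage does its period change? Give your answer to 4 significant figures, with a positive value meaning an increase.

T ∝ 1/√g, so T'/T = 1/√(0.85550) = 1.0812.
Percentage change in T = (1.0812 − 1) × 100% = 8.116%.

8.116%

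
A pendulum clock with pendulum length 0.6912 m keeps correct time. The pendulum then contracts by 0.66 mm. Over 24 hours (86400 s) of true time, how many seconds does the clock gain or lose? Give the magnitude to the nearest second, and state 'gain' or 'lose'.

T ∝ √L, so T'/T = √(0.69054/0.6912) = 0.999522.
In 86400 s of true time the clock registers 86400/0.999522 = 86441.3 s, so it gains 41 s.

gain 41 s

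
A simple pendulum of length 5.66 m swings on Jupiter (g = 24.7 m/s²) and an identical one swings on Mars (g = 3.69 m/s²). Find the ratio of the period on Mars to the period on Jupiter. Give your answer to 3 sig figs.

T ∝ 1/√g, so T₂/T₁ = √(g₁/g₂) = √(24.7/3.69) = 2.59.

2.59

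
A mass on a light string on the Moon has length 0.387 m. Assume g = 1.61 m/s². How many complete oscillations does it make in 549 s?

T = 2π√(L/g) = 2π√(0.387/1.61) = 3.081 s.
Number of complete oscillations = ⌊549/3.081⌋ = ⌊178.2⌋ = 178.

178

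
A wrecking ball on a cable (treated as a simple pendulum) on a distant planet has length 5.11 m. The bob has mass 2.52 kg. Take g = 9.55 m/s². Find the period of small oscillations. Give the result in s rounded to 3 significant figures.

T = 2π√(L/g) = 2π√(5.11/9.55) = 2π × 0.7315 = 4.60 s.

4.60 s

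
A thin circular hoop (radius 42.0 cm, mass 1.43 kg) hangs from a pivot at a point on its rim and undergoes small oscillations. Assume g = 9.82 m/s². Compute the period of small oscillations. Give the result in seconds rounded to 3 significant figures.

I_cm = mr² = 0.2523 kg·m². The pivot is at distance d = 0.420 m from the centre of mass.
By the parallel-axis theorem, I = I_cm + md² = 0.2523 + 0.2523 = 0.5045 kg·m².
T = 2π√(I/(mgd)) = 2π√(0.5045/(1.43 × 9.82 × 0.420)) = 1.84 s.

1.84 s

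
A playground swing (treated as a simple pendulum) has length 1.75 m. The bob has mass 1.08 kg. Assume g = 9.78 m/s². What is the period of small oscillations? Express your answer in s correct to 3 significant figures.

2.66 s

T = 2π√(L/g) = 2π√(1.75/9.78) = 2π × 0.4230 = 2.66 s.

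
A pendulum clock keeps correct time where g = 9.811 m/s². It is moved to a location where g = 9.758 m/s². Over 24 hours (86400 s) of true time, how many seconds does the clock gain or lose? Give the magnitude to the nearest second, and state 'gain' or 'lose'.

lose 234 s

The clock's period scales as T ∝ 1/√g, so T'/T = √(9.811/9.758) = 1.00271.
In 86400 s of true time the clock registers 86400/1.00271 = 86166.3 s, so it loses 234 s.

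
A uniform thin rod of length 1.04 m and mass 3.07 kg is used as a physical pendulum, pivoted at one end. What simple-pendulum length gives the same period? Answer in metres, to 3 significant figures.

The equivalent simple-pendulum length is L_eq = I/(md), where I is about the pivot and d = 0.5200 m.
I_cm = (1/12)mL² = 0.2767 kg·m², so I = I_cm + md² = 0.2767 + 0.8301 = 1.107 kg·m².
L_eq = 1.107/(3.07 × 0.5200) = 0.693 m.

0.693 m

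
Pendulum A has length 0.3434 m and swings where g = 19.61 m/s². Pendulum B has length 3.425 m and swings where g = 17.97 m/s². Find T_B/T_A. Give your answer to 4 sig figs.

T = 2π√(L/g), so T_B/T_A = √((L_B/g_B)/(L_A/g_A)) = √((3.425/17.97)/(0.3434/19.61)) = 3.299.

3.299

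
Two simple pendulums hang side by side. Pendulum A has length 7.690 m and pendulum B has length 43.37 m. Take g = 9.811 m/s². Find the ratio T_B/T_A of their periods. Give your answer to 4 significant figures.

2.375

T ∝ √L, so T_B/T_A = √(L_B/L_A) = √(43.37/7.690) = 2.375.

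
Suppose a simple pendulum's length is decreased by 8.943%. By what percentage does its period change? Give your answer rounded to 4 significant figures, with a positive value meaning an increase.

-4.576%

T ∝ √L, so T'/T = √(0.91057) = 0.95424.
Percentage change in T = (0.95424 − 1) × 100% = -4.576%.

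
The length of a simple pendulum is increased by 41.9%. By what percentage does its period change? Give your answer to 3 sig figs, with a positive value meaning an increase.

T ∝ √L, so T'/T = √(1.419) = 1.191.
Percentage change in T = (1.191 − 1) × 100% = 19.1%.

19.1%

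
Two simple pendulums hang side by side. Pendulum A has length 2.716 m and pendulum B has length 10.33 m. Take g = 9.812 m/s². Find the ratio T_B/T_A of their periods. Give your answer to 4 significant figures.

T ∝ √L, so T_B/T_A = √(L_B/L_A) = √(10.33/2.716) = 1.950.

1.950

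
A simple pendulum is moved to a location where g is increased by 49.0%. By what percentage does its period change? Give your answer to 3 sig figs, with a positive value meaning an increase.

T ∝ 1/√g, so T'/T = 1/√(1.490) = 0.8192.
Percentage change in T = (0.8192 − 1) × 100% = -18.1%.

-18.1%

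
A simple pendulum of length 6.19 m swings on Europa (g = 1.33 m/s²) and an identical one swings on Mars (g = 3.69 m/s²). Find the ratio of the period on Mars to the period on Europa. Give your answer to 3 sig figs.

0.600

T ∝ 1/√g, so T₂/T₁ = √(g₁/g₂) = √(1.33/3.69) = 0.600.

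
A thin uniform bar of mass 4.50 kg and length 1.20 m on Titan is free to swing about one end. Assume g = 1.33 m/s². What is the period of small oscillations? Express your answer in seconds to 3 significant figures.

4.87 s

For a physical pendulum T = 2π√(I/(mgd)), with d = 0.6000 m from pivot to centre of mass.
I_cm = mL²/12 = 4.50 × 1.20²/12 = 0.5400 kg·m²; I = I_cm + md² = 0.5400 + 4.50 × 0.6000² = 2.160 kg·m².
T = 2π√(2.160/(4.50 × 1.33 × 0.6000)) = 4.87 s.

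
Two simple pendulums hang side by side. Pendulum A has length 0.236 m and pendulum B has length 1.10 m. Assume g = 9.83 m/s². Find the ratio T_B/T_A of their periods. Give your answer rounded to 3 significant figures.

T ∝ √L, so T_B/T_A = √(L_B/L_A) = √(1.10/0.236) = 2.16.

2.16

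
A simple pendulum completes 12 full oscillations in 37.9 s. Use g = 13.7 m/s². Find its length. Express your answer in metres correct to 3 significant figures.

T = 37.9/12 = 3.158 s.
From T = 2π√(L/g), L = gT²/(4π²) = 13.7 × 3.158²/(4π²) = 3.46 m.

3.46 m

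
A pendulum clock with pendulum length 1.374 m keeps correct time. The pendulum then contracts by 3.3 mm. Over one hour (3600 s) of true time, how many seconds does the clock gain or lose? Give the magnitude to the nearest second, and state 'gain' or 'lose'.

gain 4 s

T ∝ √L, so T'/T = √(1.37070/1.374) = 0.998798.
In 3600 s of true time the clock registers 3600/0.998798 = 3604.3 s, so it gains 4 s.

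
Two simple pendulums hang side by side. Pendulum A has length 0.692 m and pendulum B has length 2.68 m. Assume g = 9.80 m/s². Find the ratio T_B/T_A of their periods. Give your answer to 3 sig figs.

1.97

T ∝ √L, so T_B/T_A = √(L_B/L_A) = √(2.68/0.692) = 1.97.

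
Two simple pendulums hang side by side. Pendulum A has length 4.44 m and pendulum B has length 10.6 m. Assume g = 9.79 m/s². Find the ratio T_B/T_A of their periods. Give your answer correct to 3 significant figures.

1.55

T ∝ √L, so T_B/T_A = √(L_B/L_A) = √(10.6/4.44) = 1.55.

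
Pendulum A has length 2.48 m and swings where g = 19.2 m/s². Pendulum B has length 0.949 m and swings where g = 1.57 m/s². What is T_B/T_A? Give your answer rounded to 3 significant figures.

T = 2π√(L/g), so T_B/T_A = √((L_B/g_B)/(L_A/g_A)) = √((0.949/1.57)/(2.48/19.2)) = 2.16.

2.16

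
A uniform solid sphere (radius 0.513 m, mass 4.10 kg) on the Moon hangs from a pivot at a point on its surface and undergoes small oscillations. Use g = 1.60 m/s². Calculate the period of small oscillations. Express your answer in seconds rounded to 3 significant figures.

I_cm = (2/5)mr² = 0.4316 kg·m². The pivot is at distance d = 0.513 m from the centre of mass.
By the parallel-axis theorem, I = I_cm + md² = 0.4316 + 1.079 = 1.511 kg·m².
T = 2π√(I/(mgd)) = 2π√(1.511/(4.10 × 1.60 × 0.513)) = 4.21 s.

4.21 s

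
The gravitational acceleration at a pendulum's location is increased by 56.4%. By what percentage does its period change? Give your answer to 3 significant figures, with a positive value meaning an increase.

-20.0%

T ∝ 1/√g, so T'/T = 1/√(1.564) = 0.7996.
Percentage change in T = (0.7996 − 1) × 100% = -20.0%.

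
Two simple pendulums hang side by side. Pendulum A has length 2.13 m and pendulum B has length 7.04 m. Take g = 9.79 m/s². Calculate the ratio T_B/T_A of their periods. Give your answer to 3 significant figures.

T ∝ √L, so T_B/T_A = √(L_B/L_A) = √(7.04/2.13) = 1.82.

1.82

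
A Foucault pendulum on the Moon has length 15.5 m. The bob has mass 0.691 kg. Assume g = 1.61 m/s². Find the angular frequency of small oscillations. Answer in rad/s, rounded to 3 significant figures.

ω = √(g/L) = √(1.61/15.5) = 0.322 rad/s.

0.322 rad/s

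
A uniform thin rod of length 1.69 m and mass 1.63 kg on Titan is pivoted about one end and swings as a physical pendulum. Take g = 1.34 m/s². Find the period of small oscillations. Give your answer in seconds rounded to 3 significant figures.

5.76 s

For a physical pendulum T = 2π√(I/(mgd)), with d = 0.8450 m from pivot to centre of mass.
I_cm = mL²/12 = 1.63 × 1.69²/12 = 0.3880 kg·m²; I = I_cm + md² = 0.3880 + 1.63 × 0.8450² = 1.552 kg·m².
T = 2π√(1.552/(1.63 × 1.34 × 0.8450)) = 5.76 s.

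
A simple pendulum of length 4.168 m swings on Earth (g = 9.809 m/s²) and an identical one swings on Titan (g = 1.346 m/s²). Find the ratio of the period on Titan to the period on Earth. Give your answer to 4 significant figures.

T ∝ 1/√g, so T₂/T₁ = √(g₁/g₂) = √(9.809/1.346) = 2.700.

2.700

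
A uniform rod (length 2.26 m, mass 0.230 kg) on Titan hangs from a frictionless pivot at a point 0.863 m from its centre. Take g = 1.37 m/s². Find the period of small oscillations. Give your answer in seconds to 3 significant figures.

6.25 s

For a physical pendulum T = 2π√(I/(mgd)), with d = 0.8630 m from pivot to centre of mass.
I_cm = mL²/12 = 0.230 × 2.26²/12 = 0.09790 kg·m²; I = I_cm + md² = 0.09790 + 0.230 × 0.8630² = 0.2692 kg·m².
T = 2π√(0.2692/(0.230 × 1.37 × 0.8630)) = 6.25 s.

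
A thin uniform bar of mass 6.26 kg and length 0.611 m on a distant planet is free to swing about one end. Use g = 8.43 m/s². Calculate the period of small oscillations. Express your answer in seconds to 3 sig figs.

1.38 s

For a physical pendulum T = 2π√(I/(mgd)), with d = 0.3055 m from pivot to centre of mass.
I_cm = mL²/12 = 6.26 × 0.611²/12 = 0.1947 kg·m²; I = I_cm + md² = 0.1947 + 6.26 × 0.3055² = 0.7790 kg·m².
T = 2π√(0.7790/(6.26 × 8.43 × 0.3055)) = 1.38 s.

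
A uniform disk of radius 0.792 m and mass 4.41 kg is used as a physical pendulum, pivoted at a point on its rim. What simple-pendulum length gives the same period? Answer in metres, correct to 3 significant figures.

1.19 m

The equivalent simple-pendulum length is L_eq = I/(md), where I is about the pivot and d = 0.7920 m.
I_cm = ½mR² = 1.383 kg·m², so I = I_cm + md² = 1.383 + 2.766 = 4.149 kg·m².
L_eq = 4.149/(4.41 × 0.7920) = 1.19 m.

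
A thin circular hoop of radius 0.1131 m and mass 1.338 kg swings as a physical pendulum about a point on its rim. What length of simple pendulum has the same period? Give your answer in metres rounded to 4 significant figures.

The equivalent simple-pendulum length is L_eq = I/(md), where I is about the pivot and d = 0.11310 m.
I_cm = mR² = 0.017115 kg·m², so I = I_cm + md² = 0.017115 + 0.017115 = 0.034230 kg·m².
L_eq = 0.034230/(1.338 × 0.11310) = 0.2262 m.

0.2262 m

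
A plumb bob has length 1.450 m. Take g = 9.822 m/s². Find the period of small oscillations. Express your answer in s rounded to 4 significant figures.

T = 2π√(L/g) = 2π√(1.450/9.822) = 2π × 0.38422 = 2.414 s.

2.414 s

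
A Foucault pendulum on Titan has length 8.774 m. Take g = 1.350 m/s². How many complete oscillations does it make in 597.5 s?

T = 2π√(L/g) = 2π√(8.774/1.350) = 16.018 s.
Number of complete oscillations = ⌊597.5/16.018⌋ = ⌊37.301⌋ = 37.

37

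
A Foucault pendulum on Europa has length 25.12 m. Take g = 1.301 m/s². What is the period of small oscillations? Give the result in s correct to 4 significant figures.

T = 2π√(L/g) = 2π√(25.12/1.301) = 2π × 4.3941 = 27.61 s.

27.61 s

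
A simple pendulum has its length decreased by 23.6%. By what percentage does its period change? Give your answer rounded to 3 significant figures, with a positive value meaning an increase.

T ∝ √L, so T'/T = √(0.7640) = 0.8741.
Percentage change in T = (0.8741 − 1) × 100% = -12.6%.

-12.6%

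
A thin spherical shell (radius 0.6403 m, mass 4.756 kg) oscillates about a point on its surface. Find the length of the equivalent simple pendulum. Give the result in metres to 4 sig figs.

1.067 m

The equivalent simple-pendulum length is L_eq = I/(md), where I is about the pivot and d = 0.64030 m.
I_cm = (2/3)mR² = 1.2999 kg·m², so I = I_cm + md² = 1.2999 + 1.9499 = 3.2498 kg·m².
L_eq = 3.2498/(4.756 × 0.64030) = 1.067 m.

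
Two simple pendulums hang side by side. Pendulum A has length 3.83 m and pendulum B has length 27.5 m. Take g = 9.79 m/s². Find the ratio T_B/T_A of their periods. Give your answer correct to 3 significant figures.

T ∝ √L, so T_B/T_A = √(L_B/L_A) = √(27.5/3.83) = 2.68.

2.68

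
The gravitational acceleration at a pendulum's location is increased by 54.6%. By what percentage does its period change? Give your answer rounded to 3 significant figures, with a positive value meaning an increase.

-19.6%

T ∝ 1/√g, so T'/T = 1/√(1.546) = 0.8043.
Percentage change in T = (0.8043 − 1) × 100% = -19.6%.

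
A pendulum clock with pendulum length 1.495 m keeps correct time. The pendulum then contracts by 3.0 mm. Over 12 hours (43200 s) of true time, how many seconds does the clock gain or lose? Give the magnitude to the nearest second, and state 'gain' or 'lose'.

gain 43 s

T ∝ √L, so T'/T = √(1.49200/1.495) = 0.998996.
In 43200 s of true time the clock registers 43200/0.998996 = 43243.4 s, so it gains 43 s.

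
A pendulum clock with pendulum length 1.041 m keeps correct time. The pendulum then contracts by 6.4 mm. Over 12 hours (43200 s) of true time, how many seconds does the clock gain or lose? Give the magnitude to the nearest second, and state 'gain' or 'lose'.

gain 133 s

T ∝ √L, so T'/T = √(1.03460/1.041) = 0.996921.
In 43200 s of true time the clock registers 43200/0.996921 = 43333.4 s, so it gains 133 s.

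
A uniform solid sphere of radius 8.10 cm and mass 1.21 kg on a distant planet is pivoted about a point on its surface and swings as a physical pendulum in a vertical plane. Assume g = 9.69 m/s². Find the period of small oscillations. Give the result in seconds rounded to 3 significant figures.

I_cm = (2/5)mr² = 0.003176 kg·m². The pivot is at distance d = 0.0810 m from the centre of mass.
By the parallel-axis theorem, I = I_cm + md² = 0.003176 + 0.007939 = 0.01111 kg·m².
T = 2π√(I/(mgd)) = 2π√(0.01111/(1.21 × 9.69 × 0.0810)) = 0.680 s.

0.680 s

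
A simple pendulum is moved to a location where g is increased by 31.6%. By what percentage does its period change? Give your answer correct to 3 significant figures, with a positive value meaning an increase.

T ∝ 1/√g, so T'/T = 1/√(1.316) = 0.8717.
Percentage change in T = (0.8717 − 1) × 100% = -12.8%.

-12.8%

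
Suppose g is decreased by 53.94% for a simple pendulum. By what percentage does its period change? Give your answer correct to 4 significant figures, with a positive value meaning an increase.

T ∝ 1/√g, so T'/T = 1/√(0.46060) = 1.4735.
Percentage change in T = (1.4735 − 1) × 100% = 47.35%.

47.35%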